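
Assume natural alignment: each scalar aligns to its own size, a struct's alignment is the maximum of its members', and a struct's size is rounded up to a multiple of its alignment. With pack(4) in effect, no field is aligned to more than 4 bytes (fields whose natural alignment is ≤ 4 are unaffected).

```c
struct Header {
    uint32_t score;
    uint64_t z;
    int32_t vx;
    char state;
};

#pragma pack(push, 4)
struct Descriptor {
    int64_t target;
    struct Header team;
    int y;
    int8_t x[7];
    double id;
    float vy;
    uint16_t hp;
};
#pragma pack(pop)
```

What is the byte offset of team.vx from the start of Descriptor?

24

Header: score at 0 (size 4, align 4) → ends 4; pad 4 to align 8 for z; z at 8 (size 8, align 8) → ends 16; vx at 16 (size 4, align 4) → ends 20; state at 20 (size 1, align 1) → ends 21; tail pad 3 to reach multiple of 8; total 24 bytes, alignment 8
target at 0 (size 8, align 4) → ends 8
team at 8 (size 24, align 4) → ends 32
within Header: vx at 16
8 + 16 = 24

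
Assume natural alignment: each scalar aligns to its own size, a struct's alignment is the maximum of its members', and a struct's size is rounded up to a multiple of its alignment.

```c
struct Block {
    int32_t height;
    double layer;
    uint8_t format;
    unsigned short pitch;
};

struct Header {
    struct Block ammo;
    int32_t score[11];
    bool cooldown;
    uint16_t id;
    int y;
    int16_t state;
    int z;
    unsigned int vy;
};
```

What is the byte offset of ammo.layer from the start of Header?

Block: @0: height [4B, align 4] → 4; +4 pad (align 8); @8: layer [8B, align 8] → 16; @16: format [1B, align 1] → 17; +1 pad (align 2); @18: pitch [2B, align 2] → 20; +4 tail pad (align 8); size 24, align 8
@0: ammo [24B, align 8] → 24
within Block: layer at 8
0 + 8 = 8

8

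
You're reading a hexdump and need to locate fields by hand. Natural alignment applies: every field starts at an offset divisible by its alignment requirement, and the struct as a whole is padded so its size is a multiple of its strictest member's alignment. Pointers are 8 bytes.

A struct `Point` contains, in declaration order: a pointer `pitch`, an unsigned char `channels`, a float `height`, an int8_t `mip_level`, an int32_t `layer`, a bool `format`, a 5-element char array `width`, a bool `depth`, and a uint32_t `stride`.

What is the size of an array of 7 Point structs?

pitch at 0 (size 8, align 8) → ends 8
channels at 8 (size 1, align 1) → ends 9
pad 3 to align 4 for height
height at 12 (size 4, align 4) → ends 16
mip_level at 16 (size 1, align 1) → ends 17
pad 3 to align 4 for layer
layer at 20 (size 4, align 4) → ends 24
format at 24 (size 1, align 1) → ends 25
width at 25 (size 5, align 1) → ends 30
depth at 30 (size 1, align 1) → ends 31
pad 1 to align 4 for stride
stride at 32 (size 4, align 4) → ends 36
tail pad 4 to reach multiple of 8
total 40 bytes, alignment 8
array of 7: 7 × 40 = 280

280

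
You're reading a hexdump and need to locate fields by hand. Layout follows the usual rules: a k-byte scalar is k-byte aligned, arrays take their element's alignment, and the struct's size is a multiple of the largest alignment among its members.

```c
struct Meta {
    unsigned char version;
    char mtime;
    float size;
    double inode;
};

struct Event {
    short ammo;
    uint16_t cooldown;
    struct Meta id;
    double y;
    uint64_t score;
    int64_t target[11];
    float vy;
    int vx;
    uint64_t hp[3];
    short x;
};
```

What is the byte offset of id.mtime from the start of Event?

9

Meta: @0: version [1B, align 1] → 1; @1: mtime [1B, align 1] → 2; +2 pad (align 4); @4: size [4B, align 4] → 8; @8: inode [8B, align 8] → 16; size 16, align 8
@0: ammo [2B, align 2] → 2
@2: cooldown [2B, align 2] → 4
+4 pad (align 8)
@8: id [16B, align 8] → 24
within Meta: mtime at 1
8 + 1 = 9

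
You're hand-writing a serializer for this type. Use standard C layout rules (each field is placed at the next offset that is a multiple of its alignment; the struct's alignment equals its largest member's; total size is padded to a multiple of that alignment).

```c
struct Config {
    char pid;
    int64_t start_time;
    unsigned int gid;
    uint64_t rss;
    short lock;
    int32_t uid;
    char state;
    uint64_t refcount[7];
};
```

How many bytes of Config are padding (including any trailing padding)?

0..1  pid  (1B, 1-aligned)
1..8  -- padding (7B)
8..16  start_time  (8B, 8-aligned)
16..20  gid  (4B, 4-aligned)
20..24  -- padding (4B)
24..32  rss  (8B, 8-aligned)
32..34  lock  (2B, 2-aligned)
34..36  -- padding (2B)
36..40  uid  (4B, 4-aligned)
40..41  state  (1B, 1-aligned)
41..48  -- padding (7B)
48..104  refcount  (56B, 8-aligned)
sizeof = 104, alignof = 8
data bytes 84, size 104 → padding 20

20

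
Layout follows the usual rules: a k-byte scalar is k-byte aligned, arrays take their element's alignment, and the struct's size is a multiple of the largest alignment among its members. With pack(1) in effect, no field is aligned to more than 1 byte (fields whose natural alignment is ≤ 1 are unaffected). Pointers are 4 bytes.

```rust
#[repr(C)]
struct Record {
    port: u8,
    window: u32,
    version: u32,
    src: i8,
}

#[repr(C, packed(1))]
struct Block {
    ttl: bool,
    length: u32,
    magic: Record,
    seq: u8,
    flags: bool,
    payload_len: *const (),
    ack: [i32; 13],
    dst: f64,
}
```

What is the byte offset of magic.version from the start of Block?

Record: port at 0 (size 1, align 1) → ends 1; pad 3 to align 4 for window; window at 4 (size 4, align 4) → ends 8; version at 8 (size 4, align 4) → ends 12; src at 12 (size 1, align 1) → ends 13; tail pad 3 to reach multiple of 4; total 16 bytes, alignment 4
ttl at 0 (size 1, align 1) → ends 1
length at 1 (size 4, align 1) → ends 5
magic at 5 (size 16, align 1) → ends 21
within Record: version at 8
5 + 8 = 13

13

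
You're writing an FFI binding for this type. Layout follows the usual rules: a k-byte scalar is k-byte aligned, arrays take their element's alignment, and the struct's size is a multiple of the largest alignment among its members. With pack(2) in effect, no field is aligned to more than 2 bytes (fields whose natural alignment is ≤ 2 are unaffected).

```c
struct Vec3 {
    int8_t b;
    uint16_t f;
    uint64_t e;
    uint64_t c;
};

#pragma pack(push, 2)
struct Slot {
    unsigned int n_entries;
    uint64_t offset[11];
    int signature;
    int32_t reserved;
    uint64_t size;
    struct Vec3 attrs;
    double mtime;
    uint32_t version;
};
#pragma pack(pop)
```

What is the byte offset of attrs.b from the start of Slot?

Vec3: b at 0 (size 1, align 1) → ends 1; pad 1 to align 2 for f; f at 2 (size 2, align 2) → ends 4; pad 4 to align 8 for e; e at 8 (size 8, align 8) → ends 16; c at 16 (size 8, align 8) → ends 24; total 24 bytes, alignment 8
n_entries at 0 (size 4, align 2) → ends 4
offset at 4 (size 88, align 2) → ends 92
signature at 92 (size 4, align 2) → ends 96
reserved at 96 (size 4, align 2) → ends 100
size at 100 (size 8, align 2) → ends 108
attrs at 108 (size 24, align 2) → ends 132
within Vec3: b at 0
108 + 0 = 108

108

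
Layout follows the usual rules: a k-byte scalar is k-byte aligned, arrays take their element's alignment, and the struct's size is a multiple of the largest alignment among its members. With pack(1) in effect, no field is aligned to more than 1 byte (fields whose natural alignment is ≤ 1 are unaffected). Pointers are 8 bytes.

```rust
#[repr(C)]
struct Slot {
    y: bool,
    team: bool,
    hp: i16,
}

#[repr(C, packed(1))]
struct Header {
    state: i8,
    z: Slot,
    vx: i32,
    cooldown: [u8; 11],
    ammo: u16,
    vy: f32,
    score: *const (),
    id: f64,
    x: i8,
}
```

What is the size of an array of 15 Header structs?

645

Slot: @0: y [1B, align 1] → 1; @1: team [1B, align 1] → 2; @2: hp [2B, align 2] → 4; size 4, align 2
@0: state [1B, align 1] → 1
@1: z [4B, align 1] → 5
@5: vx [4B, align 1] → 9
@9: cooldown [11B, align 1] → 20
@20: ammo [2B, align 1] → 22
@22: vy [4B, align 1] → 26
@26: score [8B, align 1] → 34
@34: id [8B, align 1] → 42
@42: x [1B, align 1] → 43
size 43, align 1
array of 15: 15 × 43 = 645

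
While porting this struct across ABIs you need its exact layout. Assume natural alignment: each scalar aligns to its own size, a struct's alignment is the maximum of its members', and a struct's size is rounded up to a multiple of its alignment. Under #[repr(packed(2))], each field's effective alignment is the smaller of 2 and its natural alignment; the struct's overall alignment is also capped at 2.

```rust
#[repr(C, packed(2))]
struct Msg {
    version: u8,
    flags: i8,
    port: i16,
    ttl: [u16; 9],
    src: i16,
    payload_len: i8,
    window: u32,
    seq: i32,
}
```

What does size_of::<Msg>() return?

34 bytes

@0: version [1B, align 1] → 1
@1: flags [1B, align 1] → 2
@2: port [2B, align 2] → 4
@4: ttl [18B, align 2] → 22
@22: src [2B, align 2] → 24
@24: payload_len [1B, align 1] → 25
+1 pad (align 2)
@26: window [4B, align 2] → 30
@30: seq [4B, align 2] → 34
size 34, align 2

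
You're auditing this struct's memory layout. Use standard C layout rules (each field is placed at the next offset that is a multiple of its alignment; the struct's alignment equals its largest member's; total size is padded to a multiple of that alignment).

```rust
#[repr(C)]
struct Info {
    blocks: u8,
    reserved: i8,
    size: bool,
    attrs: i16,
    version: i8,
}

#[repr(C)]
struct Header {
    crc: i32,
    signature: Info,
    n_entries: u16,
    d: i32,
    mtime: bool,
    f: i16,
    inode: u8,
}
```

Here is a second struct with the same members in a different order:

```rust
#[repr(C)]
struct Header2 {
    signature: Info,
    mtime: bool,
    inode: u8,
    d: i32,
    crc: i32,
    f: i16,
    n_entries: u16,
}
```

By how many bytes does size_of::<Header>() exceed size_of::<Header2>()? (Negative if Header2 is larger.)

Info: @0: blocks [1B, align 1] → 1; @1: reserved [1B, align 1] → 2; @2: size [1B, align 1] → 3; +1 pad (align 2); @4: attrs [2B, align 2] → 6; @6: version [1B, align 1] → 7; +1 tail pad (align 2); size 8, align 2
@0: crc [4B, align 4] → 4
@4: signature [8B, align 2] → 12
@12: n_entries [2B, align 2] → 14
+2 pad (align 4)
@16: d [4B, align 4] → 20
@20: mtime [1B, align 1] → 21
+1 pad (align 2)
@22: f [2B, align 2] → 24
@24: inode [1B, align 1] → 25
+3 tail pad (align 4)
size 28, align 4
— Header2 —
@0: signature [8B, align 2] → 8
@8: mtime [1B, align 1] → 9
@9: inode [1B, align 1] → 10
+2 pad (align 4)
@12: d [4B, align 4] → 16
@16: crc [4B, align 4] → 20
@20: f [2B, align 2] → 22
@22: n_entries [2B, align 2] → 24
size 24, align 4
28 − 24 = 4

4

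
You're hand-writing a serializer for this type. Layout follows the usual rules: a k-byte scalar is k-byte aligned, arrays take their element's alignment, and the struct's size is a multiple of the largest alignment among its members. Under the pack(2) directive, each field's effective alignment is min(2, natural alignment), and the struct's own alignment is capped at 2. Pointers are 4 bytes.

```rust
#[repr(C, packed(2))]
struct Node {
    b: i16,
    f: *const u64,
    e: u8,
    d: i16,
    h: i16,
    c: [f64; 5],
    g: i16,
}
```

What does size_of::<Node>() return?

@0: b [2B, align 2] → 2
@2: f [4B, align 2] → 6
@6: e [1B, align 1] → 7
+1 pad (align 2)
@8: d [2B, align 2] → 10
@10: h [2B, align 2] → 12
@12: c [40B, align 2] → 52
@52: g [2B, align 2] → 54
size 54, align 2

54 bytes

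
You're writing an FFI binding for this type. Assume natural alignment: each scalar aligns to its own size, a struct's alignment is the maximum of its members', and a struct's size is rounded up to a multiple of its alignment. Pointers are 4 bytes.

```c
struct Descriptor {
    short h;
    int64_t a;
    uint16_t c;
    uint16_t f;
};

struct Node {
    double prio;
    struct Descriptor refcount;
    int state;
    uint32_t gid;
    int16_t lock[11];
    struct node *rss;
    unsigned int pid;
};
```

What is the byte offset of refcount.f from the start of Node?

Descriptor: @0: h [2B, align 2] → 2; +6 pad (align 8); @8: a [8B, align 8] → 16; @16: c [2B, align 2] → 18; @18: f [2B, align 2] → 20; +4 tail pad (align 8); size 24, align 8
@0: prio [8B, align 8] → 8
@8: refcount [24B, align 8] → 32
within Descriptor: f at 18
8 + 18 = 26

26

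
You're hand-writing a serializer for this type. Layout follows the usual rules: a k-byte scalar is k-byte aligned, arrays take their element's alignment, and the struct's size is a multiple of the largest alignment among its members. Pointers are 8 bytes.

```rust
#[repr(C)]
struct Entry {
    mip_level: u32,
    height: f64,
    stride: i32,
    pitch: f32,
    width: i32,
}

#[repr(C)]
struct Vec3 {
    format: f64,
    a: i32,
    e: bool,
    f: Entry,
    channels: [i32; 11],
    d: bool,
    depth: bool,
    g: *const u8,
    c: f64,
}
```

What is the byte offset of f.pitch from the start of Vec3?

Entry: mip_level at 0 (size 4, align 4) → ends 4; pad 4 to align 8 for height; height at 8 (size 8, align 8) → ends 16; stride at 16 (size 4, align 4) → ends 20; pitch at 20 (size 4, align 4) → ends 24; width at 24 (size 4, align 4) → ends 28; tail pad 4 to reach multiple of 8; total 32 bytes, alignment 8
format at 0 (size 8, align 8) → ends 8
a at 8 (size 4, align 4) → ends 12
e at 12 (size 1, align 1) → ends 13
pad 3 to align 8 for f
f at 16 (size 32, align 8) → ends 48
within Entry: pitch at 20
16 + 20 = 36

36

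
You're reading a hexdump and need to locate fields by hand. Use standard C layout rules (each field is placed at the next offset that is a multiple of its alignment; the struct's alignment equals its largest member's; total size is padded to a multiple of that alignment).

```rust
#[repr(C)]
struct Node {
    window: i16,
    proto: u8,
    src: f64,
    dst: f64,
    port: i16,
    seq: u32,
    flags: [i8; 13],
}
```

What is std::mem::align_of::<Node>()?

8

member alignments: window=2, proto=1, src=8, dst=8, port=2, seq=4, flags=1
max = 8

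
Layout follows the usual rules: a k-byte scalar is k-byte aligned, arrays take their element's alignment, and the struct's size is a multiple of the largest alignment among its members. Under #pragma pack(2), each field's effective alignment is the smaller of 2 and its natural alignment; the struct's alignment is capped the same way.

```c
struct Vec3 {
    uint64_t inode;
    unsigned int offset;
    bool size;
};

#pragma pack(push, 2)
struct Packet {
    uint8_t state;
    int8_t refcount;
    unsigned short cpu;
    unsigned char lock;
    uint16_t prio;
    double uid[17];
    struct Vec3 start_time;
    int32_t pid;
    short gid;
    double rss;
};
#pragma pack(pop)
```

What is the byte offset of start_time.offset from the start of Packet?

152

Vec3: 0..8  inode  (8B, 8-aligned); 8..12  offset  (4B, 4-aligned); 12..13  size  (1B, 1-aligned); 13..16  -- tail padding (3B); sizeof = 16, alignof = 8
0..1  state  (1B, 1-aligned)
1..2  refcount  (1B, 1-aligned)
2..4  cpu  (2B, 2-aligned)
4..5  lock  (1B, 1-aligned)
5..6  -- padding (1B)
6..8  prio  (2B, 2-aligned)
8..144  uid  (136B, 2-aligned)
144..160  start_time  (16B, 2-aligned)
within Vec3: offset at 8
144 + 8 = 152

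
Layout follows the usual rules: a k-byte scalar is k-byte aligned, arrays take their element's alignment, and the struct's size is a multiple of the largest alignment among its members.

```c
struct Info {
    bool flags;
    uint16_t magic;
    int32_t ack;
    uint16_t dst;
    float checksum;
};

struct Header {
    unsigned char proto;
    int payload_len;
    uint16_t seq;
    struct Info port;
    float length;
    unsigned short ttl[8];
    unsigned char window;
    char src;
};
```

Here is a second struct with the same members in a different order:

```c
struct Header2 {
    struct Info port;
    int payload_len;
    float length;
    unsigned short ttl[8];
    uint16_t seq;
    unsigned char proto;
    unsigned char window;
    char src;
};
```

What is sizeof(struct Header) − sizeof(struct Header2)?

Info: flags at 0 (size 1, align 1) → ends 1; pad 1 to align 2 for magic; magic at 2 (size 2, align 2) → ends 4; ack at 4 (size 4, align 4) → ends 8; dst at 8 (size 2, align 2) → ends 10; pad 2 to align 4 for checksum; checksum at 12 (size 4, align 4) → ends 16; total 16 bytes, alignment 4
proto at 0 (size 1, align 1) → ends 1
pad 3 to align 4 for payload_len
payload_len at 4 (size 4, align 4) → ends 8
seq at 8 (size 2, align 2) → ends 10
pad 2 to align 4 for port
port at 12 (size 16, align 4) → ends 28
length at 28 (size 4, align 4) → ends 32
ttl at 32 (size 16, align 2) → ends 48
window at 48 (size 1, align 1) → ends 49
src at 49 (size 1, align 1) → ends 50
tail pad 2 to reach multiple of 4
total 52 bytes, alignment 4
— Header2 —
port at 0 (size 16, align 4) → ends 16
payload_len at 16 (size 4, align 4) → ends 20
length at 20 (size 4, align 4) → ends 24
ttl at 24 (size 16, align 2) → ends 40
seq at 40 (size 2, align 2) → ends 42
proto at 42 (size 1, align 1) → ends 43
window at 43 (size 1, align 1) → ends 44
src at 44 (size 1, align 1) → ends 45
tail pad 3 to reach multiple of 4
total 48 bytes, alignment 4
52 − 48 = 4

4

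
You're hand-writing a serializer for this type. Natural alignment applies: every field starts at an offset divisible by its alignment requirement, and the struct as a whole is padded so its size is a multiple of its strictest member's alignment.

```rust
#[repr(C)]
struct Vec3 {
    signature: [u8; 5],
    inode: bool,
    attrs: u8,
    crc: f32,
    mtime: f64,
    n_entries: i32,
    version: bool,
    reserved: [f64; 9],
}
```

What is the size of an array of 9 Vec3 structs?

936

@0: signature [5B, align 1] → 5
@5: inode [1B, align 1] → 6
@6: attrs [1B, align 1] → 7
+1 pad (align 4)
@8: crc [4B, align 4] → 12
+4 pad (align 8)
@16: mtime [8B, align 8] → 24
@24: n_entries [4B, align 4] → 28
@28: version [1B, align 1] → 29
+3 pad (align 8)
@32: reserved [72B, align 8] → 104
size 104, align 8
array of 9: 9 × 104 = 936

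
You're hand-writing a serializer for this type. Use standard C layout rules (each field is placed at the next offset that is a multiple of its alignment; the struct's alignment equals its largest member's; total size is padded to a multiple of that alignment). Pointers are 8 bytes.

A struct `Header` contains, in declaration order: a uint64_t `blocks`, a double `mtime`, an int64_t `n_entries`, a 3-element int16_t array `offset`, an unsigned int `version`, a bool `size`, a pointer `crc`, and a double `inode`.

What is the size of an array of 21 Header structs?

1176

0..8  blocks  (8B, 8-aligned)
8..16  mtime  (8B, 8-aligned)
16..24  n_entries  (8B, 8-aligned)
24..30  offset  (6B, 2-aligned)
30..32  -- padding (2B)
32..36  version  (4B, 4-aligned)
36..37  size  (1B, 1-aligned)
37..40  -- padding (3B)
40..48  crc  (8B, 8-aligned)
48..56  inode  (8B, 8-aligned)
sizeof = 56, alignof = 8
array of 21: 21 × 56 = 1176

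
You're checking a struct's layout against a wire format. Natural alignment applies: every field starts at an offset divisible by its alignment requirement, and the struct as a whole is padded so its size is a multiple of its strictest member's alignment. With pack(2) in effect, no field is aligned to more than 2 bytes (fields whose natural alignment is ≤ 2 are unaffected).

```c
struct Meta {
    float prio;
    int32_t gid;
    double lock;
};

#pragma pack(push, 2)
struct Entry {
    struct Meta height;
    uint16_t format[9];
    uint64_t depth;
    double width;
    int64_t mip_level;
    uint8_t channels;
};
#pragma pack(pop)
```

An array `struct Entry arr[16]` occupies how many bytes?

Meta: prio at 0 (size 4, align 4) → ends 4; gid at 4 (size 4, align 4) → ends 8; lock at 8 (size 8, align 8) → ends 16; total 16 bytes, alignment 8
height at 0 (size 16, align 2) → ends 16
format at 16 (size 18, align 2) → ends 34
depth at 34 (size 8, align 2) → ends 42
width at 42 (size 8, align 2) → ends 50
mip_level at 50 (size 8, align 2) → ends 58
channels at 58 (size 1, align 1) → ends 59
tail pad 1 to reach multiple of 2
total 60 bytes, alignment 2
array of 16: 16 × 60 = 960

960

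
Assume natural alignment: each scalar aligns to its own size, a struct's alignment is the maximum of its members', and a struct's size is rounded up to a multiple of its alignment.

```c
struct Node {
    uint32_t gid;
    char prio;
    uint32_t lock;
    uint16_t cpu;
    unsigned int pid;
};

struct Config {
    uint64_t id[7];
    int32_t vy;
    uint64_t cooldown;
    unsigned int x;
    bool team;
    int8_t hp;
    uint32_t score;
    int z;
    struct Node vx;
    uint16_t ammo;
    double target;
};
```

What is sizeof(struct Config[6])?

720

Node: @0: gid [4B, align 4] → 4; @4: prio [1B, align 1] → 5; +3 pad (align 4); @8: lock [4B, align 4] → 12; @12: cpu [2B, align 2] → 14; +2 pad (align 4); @16: pid [4B, align 4] → 20; size 20, align 4
@0: id [56B, align 8] → 56
@56: vy [4B, align 4] → 60
+4 pad (align 8)
@64: cooldown [8B, align 8] → 72
@72: x [4B, align 4] → 76
@76: team [1B, align 1] → 77
@77: hp [1B, align 1] → 78
+2 pad (align 4)
@80: score [4B, align 4] → 84
@84: z [4B, align 4] → 88
@88: vx [20B, align 4] → 108
@108: ammo [2B, align 2] → 110
+2 pad (align 8)
@112: target [8B, align 8] → 120
size 120, align 8
array of 6: 6 × 120 = 720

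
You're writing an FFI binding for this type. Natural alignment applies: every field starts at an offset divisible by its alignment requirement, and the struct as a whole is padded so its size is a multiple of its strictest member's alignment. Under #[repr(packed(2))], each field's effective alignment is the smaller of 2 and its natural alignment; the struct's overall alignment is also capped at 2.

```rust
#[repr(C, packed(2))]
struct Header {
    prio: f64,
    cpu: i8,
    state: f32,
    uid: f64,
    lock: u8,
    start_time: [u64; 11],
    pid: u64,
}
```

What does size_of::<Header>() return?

prio at 0 (size 8, align 2) → ends 8
cpu at 8 (size 1, align 1) → ends 9
pad 1 to align 2 for state
state at 10 (size 4, align 2) → ends 14
uid at 14 (size 8, align 2) → ends 22
lock at 22 (size 1, align 1) → ends 23
pad 1 to align 2 for start_time
start_time at 24 (size 88, align 2) → ends 112
pid at 112 (size 8, align 2) → ends 120
total 120 bytes, alignment 2

120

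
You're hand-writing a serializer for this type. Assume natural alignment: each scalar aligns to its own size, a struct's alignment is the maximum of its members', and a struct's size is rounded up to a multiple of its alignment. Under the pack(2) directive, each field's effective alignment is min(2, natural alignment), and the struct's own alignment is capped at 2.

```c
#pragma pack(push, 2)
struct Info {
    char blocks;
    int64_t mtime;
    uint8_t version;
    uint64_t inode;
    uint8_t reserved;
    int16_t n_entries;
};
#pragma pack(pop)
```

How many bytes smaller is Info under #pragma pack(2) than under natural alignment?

16

natural layout:
  0..1  blocks  (1B, 1-aligned)
  1..8  -- padding (7B)
  8..16  mtime  (8B, 8-aligned)
  16..17  version  (1B, 1-aligned)
  17..24  -- padding (7B)
  24..32  inode  (8B, 8-aligned)
  32..33  reserved  (1B, 1-aligned)
  33..34  -- padding (1B)
  34..36  n_entries  (2B, 2-aligned)
  36..40  -- tail padding (4B)
  sizeof = 40, alignof = 8
packed(2) layout:
  0..1  blocks  (1B, 1-aligned)
  1..2  -- padding (1B)
  2..10  mtime  (8B, 2-aligned)
  10..11  version  (1B, 1-aligned)
  11..12  -- padding (1B)
  12..20  inode  (8B, 2-aligned)
  20..21  reserved  (1B, 1-aligned)
  21..22  -- padding (1B)
  22..24  n_entries  (2B, 2-aligned)
  sizeof = 24, alignof = 2
40 − 24 = 16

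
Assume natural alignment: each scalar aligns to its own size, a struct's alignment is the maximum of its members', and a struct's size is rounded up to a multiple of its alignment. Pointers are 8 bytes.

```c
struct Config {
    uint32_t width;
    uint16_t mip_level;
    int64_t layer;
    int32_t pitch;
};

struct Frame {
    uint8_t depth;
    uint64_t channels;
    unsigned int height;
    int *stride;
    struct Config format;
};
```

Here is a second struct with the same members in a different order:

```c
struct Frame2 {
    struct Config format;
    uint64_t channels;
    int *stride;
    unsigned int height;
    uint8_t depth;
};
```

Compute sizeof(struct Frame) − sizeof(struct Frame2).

8

Config: @0: width [4B, align 4] → 4; @4: mip_level [2B, align 2] → 6; +2 pad (align 8); @8: layer [8B, align 8] → 16; @16: pitch [4B, align 4] → 20; +4 tail pad (align 8); size 24, align 8
@0: depth [1B, align 1] → 1
+7 pad (align 8)
@8: channels [8B, align 8] → 16
@16: height [4B, align 4] → 20
+4 pad (align 8)
@24: stride [8B, align 8] → 32
@32: format [24B, align 8] → 56
size 56, align 8
— Frame2 —
@0: format [24B, align 8] → 24
@24: channels [8B, align 8] → 32
@32: stride [8B, align 8] → 40
@40: height [4B, align 4] → 44
@44: depth [1B, align 1] → 45
+3 tail pad (align 8)
size 48, align 8
56 − 48 = 8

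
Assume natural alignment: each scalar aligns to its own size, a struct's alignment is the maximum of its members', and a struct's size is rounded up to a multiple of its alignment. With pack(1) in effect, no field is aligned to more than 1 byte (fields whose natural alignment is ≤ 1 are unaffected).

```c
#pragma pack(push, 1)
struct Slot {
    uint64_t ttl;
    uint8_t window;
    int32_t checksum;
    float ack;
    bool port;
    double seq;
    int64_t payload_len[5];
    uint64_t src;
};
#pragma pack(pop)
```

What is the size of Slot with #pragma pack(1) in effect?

74

@0: ttl [8B, align 1] → 8
@8: window [1B, align 1] → 9
@9: checksum [4B, align 1] → 13
@13: ack [4B, align 1] → 17
@17: port [1B, align 1] → 18
@18: seq [8B, align 1] → 26
@26: payload_len [40B, align 1] → 66
@66: src [8B, align 1] → 74
size 74, align 1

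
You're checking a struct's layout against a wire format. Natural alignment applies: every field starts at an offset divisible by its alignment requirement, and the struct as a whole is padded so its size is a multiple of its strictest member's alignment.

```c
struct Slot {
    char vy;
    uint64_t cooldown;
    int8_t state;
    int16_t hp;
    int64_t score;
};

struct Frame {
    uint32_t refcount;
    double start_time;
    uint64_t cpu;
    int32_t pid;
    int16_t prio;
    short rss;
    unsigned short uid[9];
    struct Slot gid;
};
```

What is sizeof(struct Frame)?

88

Slot: vy at 0 (size 1, align 1) → ends 1; pad 7 to align 8 for cooldown; cooldown at 8 (size 8, align 8) → ends 16; state at 16 (size 1, align 1) → ends 17; pad 1 to align 2 for hp; hp at 18 (size 2, align 2) → ends 20; pad 4 to align 8 for score; score at 24 (size 8, align 8) → ends 32; total 32 bytes, alignment 8
refcount at 0 (size 4, align 4) → ends 4
pad 4 to align 8 for start_time
start_time at 8 (size 8, align 8) → ends 16
cpu at 16 (size 8, align 8) → ends 24
pid at 24 (size 4, align 4) → ends 28
prio at 28 (size 2, align 2) → ends 30
rss at 30 (size 2, align 2) → ends 32
uid at 32 (size 18, align 2) → ends 50
pad 6 to align 8 for gid
gid at 56 (size 32, align 8) → ends 88
total 88 bytes, alignment 8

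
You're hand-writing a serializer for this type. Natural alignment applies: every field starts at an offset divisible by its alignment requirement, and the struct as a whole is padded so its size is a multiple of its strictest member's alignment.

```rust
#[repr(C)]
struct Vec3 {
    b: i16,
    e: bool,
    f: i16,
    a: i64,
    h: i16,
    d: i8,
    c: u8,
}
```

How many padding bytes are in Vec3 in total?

@0: b [2B, align 2] → 2
@2: e [1B, align 1] → 3
+1 pad (align 2)
@4: f [2B, align 2] → 6
+2 pad (align 8)
@8: a [8B, align 8] → 16
@16: h [2B, align 2] → 18
@18: d [1B, align 1] → 19
@19: c [1B, align 1] → 20
+4 tail pad (align 8)
size 24, align 8
data bytes 17, size 24 → padding 7

7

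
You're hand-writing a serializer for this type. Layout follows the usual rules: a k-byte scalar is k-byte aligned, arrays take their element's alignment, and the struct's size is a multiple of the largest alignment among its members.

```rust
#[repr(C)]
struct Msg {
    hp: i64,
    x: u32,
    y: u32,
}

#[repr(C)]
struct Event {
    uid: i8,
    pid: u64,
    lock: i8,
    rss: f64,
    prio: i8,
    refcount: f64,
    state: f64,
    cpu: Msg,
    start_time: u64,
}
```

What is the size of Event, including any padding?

Msg: @0: hp [8B, align 8] → 8; @8: x [4B, align 4] → 12; @12: y [4B, align 4] → 16; size 16, align 8
@0: uid [1B, align 1] → 1
+7 pad (align 8)
@8: pid [8B, align 8] → 16
@16: lock [1B, align 1] → 17
+7 pad (align 8)
@24: rss [8B, align 8] → 32
@32: prio [1B, align 1] → 33
+7 pad (align 8)
@40: refcount [8B, align 8] → 48
@48: state [8B, align 8] → 56
@56: cpu [16B, align 8] → 72
@72: start_time [8B, align 8] → 80
size 80, align 8

80 bytes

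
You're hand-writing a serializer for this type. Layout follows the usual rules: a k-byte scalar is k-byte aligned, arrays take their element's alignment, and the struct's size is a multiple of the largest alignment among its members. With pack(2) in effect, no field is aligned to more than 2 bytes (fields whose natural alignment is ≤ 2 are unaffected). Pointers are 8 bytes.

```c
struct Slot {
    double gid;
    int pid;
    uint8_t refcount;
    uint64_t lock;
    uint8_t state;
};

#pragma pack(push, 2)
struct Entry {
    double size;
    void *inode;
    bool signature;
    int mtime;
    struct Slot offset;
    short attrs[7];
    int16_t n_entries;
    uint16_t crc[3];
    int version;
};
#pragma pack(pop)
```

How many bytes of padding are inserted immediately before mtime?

1

Slot: @0: gid [8B, align 8] → 8; @8: pid [4B, align 4] → 12; @12: refcount [1B, align 1] → 13; +3 pad (align 8); @16: lock [8B, align 8] → 24; @24: state [1B, align 1] → 25; +7 tail pad (align 8); size 32, align 8
@0: size [8B, align 2] → 8
@8: inode [8B, align 2] → 16
@16: signature [1B, align 1] → 17
+1 pad (align 2)
@18: mtime [4B, align 2] → 22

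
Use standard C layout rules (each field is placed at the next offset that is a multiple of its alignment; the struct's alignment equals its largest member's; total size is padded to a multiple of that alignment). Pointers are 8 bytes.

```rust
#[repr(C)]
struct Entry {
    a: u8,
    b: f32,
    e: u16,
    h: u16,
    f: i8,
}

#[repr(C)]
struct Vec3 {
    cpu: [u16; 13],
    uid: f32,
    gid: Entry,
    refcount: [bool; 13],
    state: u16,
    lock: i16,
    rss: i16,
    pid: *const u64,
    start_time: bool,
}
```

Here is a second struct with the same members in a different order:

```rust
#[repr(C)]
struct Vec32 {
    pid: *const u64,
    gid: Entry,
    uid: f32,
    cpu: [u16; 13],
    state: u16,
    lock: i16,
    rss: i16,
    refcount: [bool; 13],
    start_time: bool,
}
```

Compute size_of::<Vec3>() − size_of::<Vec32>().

8

Entry: 0..1  a  (1B, 1-aligned); 1..4  -- padding (3B); 4..8  b  (4B, 4-aligned); 8..10  e  (2B, 2-aligned); 10..12  h  (2B, 2-aligned); 12..13  f  (1B, 1-aligned); 13..16  -- tail padding (3B); sizeof = 16, alignof = 4
0..26  cpu  (26B, 2-aligned)
26..28  -- padding (2B)
28..32  uid  (4B, 4-aligned)
32..48  gid  (16B, 4-aligned)
48..61  refcount  (13B, 1-aligned)
61..62  -- padding (1B)
62..64  state  (2B, 2-aligned)
64..66  lock  (2B, 2-aligned)
66..68  rss  (2B, 2-aligned)
68..72  -- padding (4B)
72..80  pid  (8B, 8-aligned)
80..81  start_time  (1B, 1-aligned)
81..88  -- tail padding (7B)
sizeof = 88, alignof = 8
— Vec32 —
0..8  pid  (8B, 8-aligned)
8..24  gid  (16B, 4-aligned)
24..28  uid  (4B, 4-aligned)
28..54  cpu  (26B, 2-aligned)
54..56  state  (2B, 2-aligned)
56..58  lock  (2B, 2-aligned)
58..60  rss  (2B, 2-aligned)
60..73  refcount  (13B, 1-aligned)
73..74  start_time  (1B, 1-aligned)
74..80  -- tail padding (6B)
sizeof = 80, alignof = 8
88 − 80 = 8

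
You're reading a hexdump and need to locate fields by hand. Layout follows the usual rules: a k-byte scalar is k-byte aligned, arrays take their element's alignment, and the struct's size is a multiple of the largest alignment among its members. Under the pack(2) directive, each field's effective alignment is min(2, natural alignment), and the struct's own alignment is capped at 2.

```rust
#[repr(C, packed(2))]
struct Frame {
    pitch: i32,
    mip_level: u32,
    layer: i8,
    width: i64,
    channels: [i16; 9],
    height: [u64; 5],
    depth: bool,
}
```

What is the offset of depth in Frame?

@0: pitch [4B, align 2] → 4
@4: mip_level [4B, align 2] → 8
@8: layer [1B, align 1] → 9
+1 pad (align 2)
@10: width [8B, align 2] → 18
@18: channels [18B, align 2] → 36
@36: height [40B, align 2] → 76
@76: depth [1B, align 1] → 77

76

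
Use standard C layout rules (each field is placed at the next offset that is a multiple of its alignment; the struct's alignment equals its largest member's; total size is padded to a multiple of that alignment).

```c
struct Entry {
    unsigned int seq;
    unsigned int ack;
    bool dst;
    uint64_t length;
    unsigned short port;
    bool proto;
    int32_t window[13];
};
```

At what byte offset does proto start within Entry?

@0: seq [4B, align 4] → 4
@4: ack [4B, align 4] → 8
@8: dst [1B, align 1] → 9
+7 pad (align 8)
@16: length [8B, align 8] → 24
@24: port [2B, align 2] → 26
@26: proto [1B, align 1] → 27

26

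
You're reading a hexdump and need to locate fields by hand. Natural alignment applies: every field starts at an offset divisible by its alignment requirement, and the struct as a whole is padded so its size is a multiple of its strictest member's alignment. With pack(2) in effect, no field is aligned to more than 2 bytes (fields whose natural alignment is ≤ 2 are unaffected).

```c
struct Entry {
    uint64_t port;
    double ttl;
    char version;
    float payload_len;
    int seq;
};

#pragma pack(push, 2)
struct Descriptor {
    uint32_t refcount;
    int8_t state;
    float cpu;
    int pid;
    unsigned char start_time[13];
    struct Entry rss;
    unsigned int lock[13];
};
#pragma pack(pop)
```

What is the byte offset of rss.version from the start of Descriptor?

Entry: @0: port [8B, align 8] → 8; @8: ttl [8B, align 8] → 16; @16: version [1B, align 1] → 17; +3 pad (align 4); @20: payload_len [4B, align 4] → 24; @24: seq [4B, align 4] → 28; +4 tail pad (align 8); size 32, align 8
@0: refcount [4B, align 2] → 4
@4: state [1B, align 1] → 5
+1 pad (align 2)
@6: cpu [4B, align 2] → 10
@10: pid [4B, align 2] → 14
@14: start_time [13B, align 1] → 27
+1 pad (align 2)
@28: rss [32B, align 2] → 60
within Entry: version at 16
28 + 16 = 44

44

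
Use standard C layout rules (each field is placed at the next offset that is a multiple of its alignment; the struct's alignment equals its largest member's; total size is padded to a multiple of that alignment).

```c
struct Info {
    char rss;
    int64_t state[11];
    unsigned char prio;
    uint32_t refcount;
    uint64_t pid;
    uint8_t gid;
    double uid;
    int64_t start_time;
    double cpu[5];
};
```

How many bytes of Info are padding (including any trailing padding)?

17

@0: rss [1B, align 1] → 1
+7 pad (align 8)
@8: state [88B, align 8] → 96
@96: prio [1B, align 1] → 97
+3 pad (align 4)
@100: refcount [4B, align 4] → 104
@104: pid [8B, align 8] → 112
@112: gid [1B, align 1] → 113
+7 pad (align 8)
@120: uid [8B, align 8] → 128
@128: start_time [8B, align 8] → 136
@136: cpu [40B, align 8] → 176
size 176, align 8
data bytes 159, size 176 → padding 17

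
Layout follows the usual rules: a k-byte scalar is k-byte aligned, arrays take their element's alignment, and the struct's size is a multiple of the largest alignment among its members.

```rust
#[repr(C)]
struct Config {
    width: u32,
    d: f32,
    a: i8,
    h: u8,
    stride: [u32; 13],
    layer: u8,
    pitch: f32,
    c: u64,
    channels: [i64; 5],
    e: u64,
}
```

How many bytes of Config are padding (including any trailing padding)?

5

width at 0 (size 4, align 4) → ends 4
d at 4 (size 4, align 4) → ends 8
a at 8 (size 1, align 1) → ends 9
h at 9 (size 1, align 1) → ends 10
pad 2 to align 4 for stride
stride at 12 (size 52, align 4) → ends 64
layer at 64 (size 1, align 1) → ends 65
pad 3 to align 4 for pitch
pitch at 68 (size 4, align 4) → ends 72
c at 72 (size 8, align 8) → ends 80
channels at 80 (size 40, align 8) → ends 120
e at 120 (size 8, align 8) → ends 128
total 128 bytes, alignment 8
data bytes 123, size 128 → padding 5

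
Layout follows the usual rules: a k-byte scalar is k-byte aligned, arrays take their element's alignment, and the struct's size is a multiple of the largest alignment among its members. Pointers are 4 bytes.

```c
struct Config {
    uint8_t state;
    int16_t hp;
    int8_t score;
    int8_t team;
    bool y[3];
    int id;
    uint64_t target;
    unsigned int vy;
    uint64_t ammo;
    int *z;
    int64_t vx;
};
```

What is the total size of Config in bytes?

56 bytes

0..1  state  (1B, 1-aligned)
1..2  -- padding (1B)
2..4  hp  (2B, 2-aligned)
4..5  score  (1B, 1-aligned)
5..6  team  (1B, 1-aligned)
6..9  y  (3B, 1-aligned)
9..12  -- padding (3B)
12..16  id  (4B, 4-aligned)
16..24  target  (8B, 8-aligned)
24..28  vy  (4B, 4-aligned)
28..32  -- padding (4B)
32..40  ammo  (8B, 8-aligned)
40..44  z  (4B, 4-aligned)
44..48  -- padding (4B)
48..56  vx  (8B, 8-aligned)
sizeof = 56, alignof = 8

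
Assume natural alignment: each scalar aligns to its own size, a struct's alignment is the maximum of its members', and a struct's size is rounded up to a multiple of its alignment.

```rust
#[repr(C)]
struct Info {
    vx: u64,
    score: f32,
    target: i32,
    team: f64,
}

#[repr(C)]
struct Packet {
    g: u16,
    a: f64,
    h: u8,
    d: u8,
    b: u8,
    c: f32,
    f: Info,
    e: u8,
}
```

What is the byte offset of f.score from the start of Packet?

32

Info: 0..8  vx  (8B, 8-aligned); 8..12  score  (4B, 4-aligned); 12..16  target  (4B, 4-aligned); 16..24  team  (8B, 8-aligned); sizeof = 24, alignof = 8
0..2  g  (2B, 2-aligned)
2..8  -- padding (6B)
8..16  a  (8B, 8-aligned)
16..17  h  (1B, 1-aligned)
17..18  d  (1B, 1-aligned)
18..19  b  (1B, 1-aligned)
19..20  -- padding (1B)
20..24  c  (4B, 4-aligned)
24..48  f  (24B, 8-aligned)
within Info: score at 8
24 + 8 = 32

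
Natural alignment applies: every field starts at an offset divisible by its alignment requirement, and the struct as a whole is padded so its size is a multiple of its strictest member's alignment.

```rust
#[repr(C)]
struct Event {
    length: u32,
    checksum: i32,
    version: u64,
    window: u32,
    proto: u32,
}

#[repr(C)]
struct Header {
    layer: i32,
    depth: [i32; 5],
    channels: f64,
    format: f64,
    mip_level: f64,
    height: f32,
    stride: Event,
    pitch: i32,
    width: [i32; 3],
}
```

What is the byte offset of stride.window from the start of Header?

72

Event: length at 0 (size 4, align 4) → ends 4; checksum at 4 (size 4, align 4) → ends 8; version at 8 (size 8, align 8) → ends 16; window at 16 (size 4, align 4) → ends 20; proto at 20 (size 4, align 4) → ends 24; total 24 bytes, alignment 8
layer at 0 (size 4, align 4) → ends 4
depth at 4 (size 20, align 4) → ends 24
channels at 24 (size 8, align 8) → ends 32
format at 32 (size 8, align 8) → ends 40
mip_level at 40 (size 8, align 8) → ends 48
height at 48 (size 4, align 4) → ends 52
pad 4 to align 8 for stride
stride at 56 (size 24, align 8) → ends 80
within Event: window at 16
56 + 16 = 72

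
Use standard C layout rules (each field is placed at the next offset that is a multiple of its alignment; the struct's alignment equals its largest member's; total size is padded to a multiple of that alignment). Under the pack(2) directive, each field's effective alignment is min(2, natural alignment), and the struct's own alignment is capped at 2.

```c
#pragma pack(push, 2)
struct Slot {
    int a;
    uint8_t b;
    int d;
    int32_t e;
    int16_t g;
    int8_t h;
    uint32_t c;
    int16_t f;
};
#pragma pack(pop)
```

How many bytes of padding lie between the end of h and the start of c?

1

0..4  a  (4B, 2-aligned)
4..5  b  (1B, 1-aligned)
5..6  -- padding (1B)
6..10  d  (4B, 2-aligned)
10..14  e  (4B, 2-aligned)
14..16  g  (2B, 2-aligned)
16..17  h  (1B, 1-aligned)
17..18  -- padding (1B)
18..22  c  (4B, 2-aligned)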